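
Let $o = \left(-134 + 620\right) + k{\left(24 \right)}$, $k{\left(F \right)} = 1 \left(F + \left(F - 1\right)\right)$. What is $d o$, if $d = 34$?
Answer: $18122$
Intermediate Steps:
$k{\left(F \right)} = -1 + 2 F$ ($k{\left(F \right)} = 1 \left(F + \left(F - 1\right)\right) = 1 \left(F + \left(-1 + F\right)\right) = 1 \left(-1 + 2 F\right) = -1 + 2 F$)
$o = 533$ ($o = \left(-134 + 620\right) + \left(-1 + 2 \cdot 24\right) = 486 + \left(-1 + 48\right) = 486 + 47 = 533$)
$d o = 34 \cdot 533 = 18122$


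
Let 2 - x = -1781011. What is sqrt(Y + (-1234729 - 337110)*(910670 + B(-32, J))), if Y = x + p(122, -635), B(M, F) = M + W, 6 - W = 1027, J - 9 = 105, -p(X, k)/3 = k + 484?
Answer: I*sqrt(1429769694197) ≈ 1.1957e+6*I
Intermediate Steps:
p(X, k) = -1452 - 3*k (p(X, k) = -3*(k + 484) = -3*(484 + k) = -1452 - 3*k)
x = 1781013 (x = 2 - 1*(-1781011) = 2 + 1781011 = 1781013)
J = 114 (J = 9 + 105 = 114)
W = -1021 (W = 6 - 1*1027 = 6 - 1027 = -1021)
B(M, F) = -1021 + M (B(M, F) = M - 1021 = -1021 + M)
Y = 1781466 (Y = 1781013 + (-1452 - 3*(-635)) = 1781013 + (-1452 + 1905) = 1781013 + 453 = 1781466)
sqrt(Y + (-1234729 - 337110)*(910670 + B(-32, J))) = sqrt(1781466 + (-1234729 - 337110)*(910670 + (-1021 - 32))) = sqrt(1781466 - 1571839*(910670 - 1053)) = sqrt(1781466 - 1571839*909617) = sqrt(1781466 - 1429771475663) = sqrt(-1429769694197) = I*sqrt(1429769694197)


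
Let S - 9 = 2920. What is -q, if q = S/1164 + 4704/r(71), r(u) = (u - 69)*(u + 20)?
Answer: -429181/15132 ≈ -28.362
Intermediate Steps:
S = 2929 (S = 9 + 2920 = 2929)
r(u) = (-69 + u)*(20 + u)
q = 429181/15132 (q = 2929/1164 + 4704/(-1380 + 71**2 - 49*71) = 2929*(1/1164) + 4704/(-1380 + 5041 - 3479) = 2929/1164 + 4704/182 = 2929/1164 + 4704*(1/182) = 2929/1164 + 336/13 = 429181/15132 ≈ 28.362)
-q = -1*429181/15132 = -429181/15132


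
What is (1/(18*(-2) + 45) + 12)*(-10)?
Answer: -1090/9 ≈ -121.11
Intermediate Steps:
(1/(18*(-2) + 45) + 12)*(-10) = (1/(-36 + 45) + 12)*(-10) = (1/9 + 12)*(-10) = (⅑ + 12)*(-10) = (109/9)*(-10) = -1090/9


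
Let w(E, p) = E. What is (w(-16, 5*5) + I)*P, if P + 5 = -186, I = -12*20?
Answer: 48896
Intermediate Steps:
I = -240
P = -191 (P = -5 - 186 = -191)
(w(-16, 5*5) + I)*P = (-16 - 240)*(-191) = -256*(-191) = 48896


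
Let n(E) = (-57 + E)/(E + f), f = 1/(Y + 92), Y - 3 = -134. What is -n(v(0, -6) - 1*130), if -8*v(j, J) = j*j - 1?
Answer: -58305/40529 ≈ -1.4386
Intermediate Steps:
Y = -131 (Y = 3 - 134 = -131)
v(j, J) = ⅛ - j²/8 (v(j, J) = -(j*j - 1)/8 = -(j² - 1)/8 = -(-1 + j²)/8 = ⅛ - j²/8)
f = -1/39 (f = 1/(-131 + 92) = 1/(-39) = -1/39 ≈ -0.025641)
n(E) = (-57 + E)/(-1/39 + E) (n(E) = (-57 + E)/(E - 1/39) = (-57 + E)/(-1/39 + E))
-n(v(0, -6) - 1*130) = -39*(-57 + ((⅛ - ⅛*0²) - 1*130))/(-1 + 39*((⅛ - ⅛*0²) - 1*130)) = -39*(-57 + ((⅛ - ⅛*0) - 130))/(-1 + 39*((⅛ - ⅛*0) - 130)) = -39*(-57 + ((⅛ + 0) - 130))/(-1 + 39*((⅛ + 0) - 130)) = -39*(-57 + (⅛ - 130))/(-1 + 39*(⅛ - 130)) = -39*(-57 - 1039/8)/(-1 + 39*(-1039/8)) = -39*(-1495)/((-1 - 40521/8)*8) = -39*(-1495)/((-40529/8)*8) = -39*(-8)*(-1495)/(40529*8) = -1*58305/40529 = -58305/40529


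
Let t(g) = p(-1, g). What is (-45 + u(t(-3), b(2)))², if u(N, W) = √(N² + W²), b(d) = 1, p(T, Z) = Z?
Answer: (45 - √10)² ≈ 1750.4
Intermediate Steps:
t(g) = g
(-45 + u(t(-3), b(2)))² = (-45 + √((-3)² + 1²))² = (-45 + √(9 + 1))² = (-45 + √10)²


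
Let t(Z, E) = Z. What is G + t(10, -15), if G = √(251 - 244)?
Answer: 10 + √7 ≈ 12.646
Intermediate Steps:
G = √7 ≈ 2.6458
G + t(10, -15) = √7 + 10 = 10 + √7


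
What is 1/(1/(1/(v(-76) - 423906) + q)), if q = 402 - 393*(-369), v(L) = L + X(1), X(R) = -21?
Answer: 61658092256/424003 ≈ 1.4542e+5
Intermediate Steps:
v(L) = -21 + L (v(L) = L - 21 = -21 + L)
q = 145419 (q = 402 + 145017 = 145419)
1/(1/(1/(v(-76) - 423906) + q)) = 1/(1/(1/((-21 - 76) - 423906) + 145419)) = 1/(1/(1/(-97 - 423906) + 145419)) = 1/(1/(1/(-424003) + 145419)) = 1/(1/(-1/424003 + 145419)) = 1/(1/(61658092256/424003)) = 1/(424003/61658092256) = 61658092256/424003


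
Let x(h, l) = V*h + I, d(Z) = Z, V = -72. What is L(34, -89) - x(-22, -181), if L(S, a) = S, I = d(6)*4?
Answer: -1574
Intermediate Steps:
I = 24 (I = 6*4 = 24)
x(h, l) = 24 - 72*h (x(h, l) = -72*h + 24 = 24 - 72*h)
L(34, -89) - x(-22, -181) = 34 - (24 - 72*(-22)) = 34 - (24 + 1584) = 34 - 1*1608 = 34 - 1608 = -1574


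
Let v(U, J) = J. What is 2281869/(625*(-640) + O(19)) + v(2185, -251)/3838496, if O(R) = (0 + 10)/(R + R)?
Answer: -166421863150201/29172550407520 ≈ -5.7047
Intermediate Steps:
O(R) = 5/R (O(R) = 10/((2*R)) = 10*(1/(2*R)) = 5/R)
2281869/(625*(-640) + O(19)) + v(2185, -251)/3838496 = 2281869/(625*(-640) + 5/19) - 251/3838496 = 2281869/(-400000 + 5*(1/19)) - 251*1/3838496 = 2281869/(-400000 + 5/19) - 251/3838496 = 2281869/(-7599995/19) - 251/3838496 = 2281869*(-19/7599995) - 251/3838496 = -43355511/7599995 - 251/3838496 = -166421863150201/29172550407520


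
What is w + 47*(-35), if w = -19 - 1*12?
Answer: -1676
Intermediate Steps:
w = -31 (w = -19 - 12 = -31)
w + 47*(-35) = -31 + 47*(-35) = -31 - 1645 = -1676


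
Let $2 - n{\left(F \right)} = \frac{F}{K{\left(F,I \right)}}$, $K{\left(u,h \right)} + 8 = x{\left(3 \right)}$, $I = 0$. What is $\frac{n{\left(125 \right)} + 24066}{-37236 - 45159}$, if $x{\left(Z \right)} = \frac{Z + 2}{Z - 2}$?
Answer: $- \frac{72329}{247185} \approx -0.29261$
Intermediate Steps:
$x{\left(Z \right)} = \frac{2 + Z}{-2 + Z}$
$K{\left(u,h \right)} = -3$ ($K{\left(u,h \right)} = -8 + \frac{2 + 3}{-2 + 3} = -8 + 1^{-1} \cdot 5 = -8 + 1 \cdot 5 = -8 + 5 = -3$)
$n{\left(F \right)} = 2 + \frac{F}{3}$ ($n{\left(F \right)} = 2 - \frac{F}{-3} = 2 - F \left(- \frac{1}{3}\right) = 2 - - \frac{F}{3} = 2 + \frac{F}{3}$)
$\frac{n{\left(125 \right)} + 24066}{-37236 - 45159} = \frac{\left(2 + \frac{1}{3} \cdot 125\right) + 24066}{-37236 - 45159} = \frac{\left(2 + \frac{125}{3}\right) + 24066}{-82395} = \left(\frac{131}{3} + 24066\right) \left(- \frac{1}{82395}\right) = \frac{72329}{3} \left(- \frac{1}{82395}\right) = - \frac{72329}{247185}$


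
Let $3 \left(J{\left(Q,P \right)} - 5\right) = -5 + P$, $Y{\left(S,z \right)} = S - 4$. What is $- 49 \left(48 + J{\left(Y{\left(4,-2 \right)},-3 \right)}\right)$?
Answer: $- \frac{7399}{3} \approx -2466.3$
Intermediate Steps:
$Y{\left(S,z \right)} = -4 + S$
$J{\left(Q,P \right)} = \frac{10}{3} + \frac{P}{3}$ ($J{\left(Q,P \right)} = 5 + \frac{-5 + P}{3} = 5 + \left(- \frac{5}{3} + \frac{P}{3}\right) = \frac{10}{3} + \frac{P}{3}$)
$- 49 \left(48 + J{\left(Y{\left(4,-2 \right)},-3 \right)}\right) = - 49 \left(48 + \left(\frac{10}{3} + \frac{1}{3} \left(-3\right)\right)\right) = - 49 \left(48 + \left(\frac{10}{3} - 1\right)\right) = - 49 \left(48 + \frac{7}{3}\right) = \left(-49\right) \frac{151}{3} = - \frac{7399}{3}$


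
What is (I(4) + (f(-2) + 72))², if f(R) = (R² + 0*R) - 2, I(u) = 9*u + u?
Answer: 12996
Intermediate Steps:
I(u) = 10*u
f(R) = -2 + R² (f(R) = (R² + 0) - 2 = R² - 2 = -2 + R²)
(I(4) + (f(-2) + 72))² = (10*4 + ((-2 + (-2)²) + 72))² = (40 + ((-2 + 4) + 72))² = (40 + (2 + 72))² = (40 + 74)² = 114² = 12996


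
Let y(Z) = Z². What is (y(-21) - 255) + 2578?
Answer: 2764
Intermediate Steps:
(y(-21) - 255) + 2578 = ((-21)² - 255) + 2578 = (441 - 255) + 2578 = 186 + 2578 = 2764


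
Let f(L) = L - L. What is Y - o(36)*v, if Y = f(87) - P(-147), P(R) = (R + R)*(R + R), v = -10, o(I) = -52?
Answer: -86956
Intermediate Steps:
f(L) = 0
P(R) = 4*R² (P(R) = (2*R)*(2*R) = 4*R²)
Y = -86436 (Y = 0 - 4*(-147)² = 0 - 4*21609 = 0 - 1*86436 = 0 - 86436 = -86436)
Y - o(36)*v = -86436 - (-52)*(-10) = -86436 - 1*520 = -86436 - 520 = -86956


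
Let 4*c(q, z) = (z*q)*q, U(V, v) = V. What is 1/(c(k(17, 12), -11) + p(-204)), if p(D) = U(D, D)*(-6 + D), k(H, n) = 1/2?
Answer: 16/685429 ≈ 2.3343e-5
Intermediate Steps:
k(H, n) = ½
c(q, z) = z*q²/4 (c(q, z) = ((z*q)*q)/4 = ((q*z)*q)/4 = (z*q²)/4 = z*q²/4)
p(D) = D*(-6 + D)
1/(c(k(17, 12), -11) + p(-204)) = 1/((¼)*(-11)*(½)² - 204*(-6 - 204)) = 1/((¼)*(-11)*(¼) - 204*(-210)) = 1/(-11/16 + 42840) = 1/(685429/16) = 16/685429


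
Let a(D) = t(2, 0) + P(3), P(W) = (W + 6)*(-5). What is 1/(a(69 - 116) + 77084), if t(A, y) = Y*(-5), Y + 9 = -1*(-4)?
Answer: 1/77064 ≈ 1.2976e-5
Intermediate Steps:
P(W) = -30 - 5*W (P(W) = (6 + W)*(-5) = -30 - 5*W)
Y = -5 (Y = -9 - 1*(-4) = -9 + 4 = -5)
t(A, y) = 25 (t(A, y) = -5*(-5) = 25)
a(D) = -20 (a(D) = 25 + (-30 - 5*3) = 25 + (-30 - 15) = 25 - 45 = -20)
1/(a(69 - 116) + 77084) = 1/(-20 + 77084) = 1/77064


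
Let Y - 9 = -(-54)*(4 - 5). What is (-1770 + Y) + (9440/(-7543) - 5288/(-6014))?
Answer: -41175911203/22681801 ≈ -1815.4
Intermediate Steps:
Y = -45 (Y = 9 - (-54)*(4 - 5) = 9 - (-54)*(-1) = 9 - 54*1 = 9 - 54 = -45)
(-1770 + Y) + (9440/(-7543) - 5288/(-6014)) = (-1770 - 45) + (9440/(-7543) - 5288/(-6014)) = -1815 + (9440*(-1/7543) - 5288*(-1/6014)) = -1815 + (-9440/7543 + 2644/3007) = -1815 - 8442388/22681801 = -41175911203/22681801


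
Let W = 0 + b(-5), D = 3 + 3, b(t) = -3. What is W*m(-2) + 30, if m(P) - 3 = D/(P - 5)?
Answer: 165/7 ≈ 23.571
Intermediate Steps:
D = 6
W = -3 (W = 0 - 3 = -3)
m(P) = 3 + 6/(-5 + P) (m(P) = 3 + 6/(P - 5) = 3 + 6/(-5 + P))
W*m(-2) + 30 = -9*(-3 - 2)/(-5 - 2) + 30 = -9*(-5)/(-7) + 30 = -9*(-1)*(-5)/7 + 30 = -3*15/7 + 30 = -45/7 + 30 = 165/7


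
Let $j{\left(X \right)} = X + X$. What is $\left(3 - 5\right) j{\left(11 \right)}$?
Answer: $-44$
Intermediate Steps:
$j{\left(X \right)} = 2 X$
$\left(3 - 5\right) j{\left(11 \right)} = \left(3 - 5\right) 2 \cdot 11 = \left(-2\right) 22 = -44$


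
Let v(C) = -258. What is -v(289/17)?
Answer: 258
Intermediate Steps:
-v(289/17) = -1*(-258) = 258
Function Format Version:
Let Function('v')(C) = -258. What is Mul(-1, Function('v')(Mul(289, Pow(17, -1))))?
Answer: 258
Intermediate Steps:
Mul(-1, Function('v')(Mul(289, Pow(17, -1)))) = Mul(-1, -258) = 258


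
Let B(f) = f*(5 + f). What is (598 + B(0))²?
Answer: 357604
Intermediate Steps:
(598 + B(0))² = (598 + 0*(5 + 0))² = (598 + 0*5)² = (598 + 0)² = 598² = 357604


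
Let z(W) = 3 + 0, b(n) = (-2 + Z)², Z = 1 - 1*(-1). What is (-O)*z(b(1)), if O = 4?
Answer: -12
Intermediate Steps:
Z = 2 (Z = 1 + 1 = 2)
b(n) = 0 (b(n) = (-2 + 2)² = 0² = 0)
z(W) = 3
(-O)*z(b(1)) = -1*4*3 = -4*3 = -12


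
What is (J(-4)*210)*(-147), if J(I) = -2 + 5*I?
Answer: 679140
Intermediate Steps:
(J(-4)*210)*(-147) = ((-2 + 5*(-4))*210)*(-147) = ((-2 - 20)*210)*(-147) = -22*210*(-147) = -4620*(-147) = 679140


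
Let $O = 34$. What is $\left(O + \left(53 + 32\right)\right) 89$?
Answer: $10591$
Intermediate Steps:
$\left(O + \left(53 + 32\right)\right) 89 = \left(34 + \left(53 + 32\right)\right) 89 = \left(34 + 85\right) 89 = 119 \cdot 89 = 10591$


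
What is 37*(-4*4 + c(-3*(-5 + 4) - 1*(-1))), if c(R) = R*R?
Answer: 0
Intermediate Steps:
c(R) = R²
37*(-4*4 + c(-3*(-5 + 4) - 1*(-1))) = 37*(-4*4 + (-3*(-5 + 4) - 1*(-1))²) = 37*(-16 + (-3*(-1) + 1)²) = 37*(-16 + (3 + 1)²) = 37*(-16 + 4²) = 37*(-16 + 16) = 37*0 = 0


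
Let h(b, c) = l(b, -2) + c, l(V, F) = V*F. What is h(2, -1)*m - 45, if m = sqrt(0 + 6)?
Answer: -45 - 5*sqrt(6) ≈ -57.247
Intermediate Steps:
l(V, F) = F*V
m = sqrt(6) ≈ 2.4495
h(b, c) = c - 2*b (h(b, c) = -2*b + c = c - 2*b)
h(2, -1)*m - 45 = (-1 - 2*2)*sqrt(6) - 45 = (-1 - 4)*sqrt(6) - 45 = -5*sqrt(6) - 45 = -45 - 5*sqrt(6)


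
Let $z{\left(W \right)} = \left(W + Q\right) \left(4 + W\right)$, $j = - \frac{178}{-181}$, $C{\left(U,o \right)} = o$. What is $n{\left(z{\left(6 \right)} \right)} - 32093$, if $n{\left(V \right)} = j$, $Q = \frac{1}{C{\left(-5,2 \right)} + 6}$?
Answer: $- \frac{5808655}{181} \approx -32092.0$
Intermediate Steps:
$j = \frac{178}{181}$ ($j = \left(-178\right) \left(- \frac{1}{181}\right) = \frac{178}{181} \approx 0.98343$)
$Q = \frac{1}{8}$ ($Q = \frac{1}{2 + 6} = \frac{1}{8} \approx 0.125$)
$z{\left(W \right)} = \left(4 + W\right) \left(\frac{1}{8} + W\right)$ ($z{\left(W \right)} = \left(W + \frac{1}{8}\right) \left(4 + W\right) = \left(\frac{1}{8} + W\right) \left(4 + W\right) = \left(4 + W\right) \left(\frac{1}{8} + W\right)$)
$n{\left(V \right)} = \frac{178}{181}$
$n{\left(z{\left(6 \right)} \right)} - 32093 = \frac{178}{181} - 32093 = - \frac{5808655}{181}$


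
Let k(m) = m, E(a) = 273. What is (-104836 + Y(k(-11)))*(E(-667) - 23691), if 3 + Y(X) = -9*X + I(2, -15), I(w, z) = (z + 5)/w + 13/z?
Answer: 12264693528/5 ≈ 2.4529e+9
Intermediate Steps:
I(w, z) = 13/z + (5 + z)/w (I(w, z) = (5 + z)/w + 13/z = 13/z + (5 + z)/w)
Y(X) = -133/15 - 9*X (Y(X) = -3 + (-9*X + (5/2 + 13/(-15) - 15/2)) = -3 + (-9*X + (5*(½) + 13*(-1/15) - 15*½)) = -3 + (-9*X + (5/2 - 13/15 - 15/2)) = -3 + (-9*X - 88/15) = -3 + (-88/15 - 9*X) = -133/15 - 9*X)
(-104836 + Y(k(-11)))*(E(-667) - 23691) = (-104836 + (-133/15 - 9*(-11)))*(273 - 23691) = (-104836 + (-133/15 + 99))*(-23418) = (-104836 + 1352/15)*(-23418) = -1571188/15*(-23418) = 12264693528/5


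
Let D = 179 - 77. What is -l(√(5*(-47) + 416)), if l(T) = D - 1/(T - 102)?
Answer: -1042848/10223 - √181/10223 ≈ -102.01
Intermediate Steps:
D = 102
l(T) = 102 - 1/(-102 + T) (l(T) = 102 - 1/(T - 102) = 102 - 1/(-102 + T))
-l(√(5*(-47) + 416)) = -(-10405 + 102*√(5*(-47) + 416))/(-102 + √(5*(-47) + 416)) = -(-10405 + 102*√(-235 + 416))/(-102 + √(-235 + 416)) = -(-10405 + 102*√181)/(-102 + √181)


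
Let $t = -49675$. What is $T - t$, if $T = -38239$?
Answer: $11436$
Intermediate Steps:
$T - t = -38239 - -49675 = -38239 + 49675 = 11436$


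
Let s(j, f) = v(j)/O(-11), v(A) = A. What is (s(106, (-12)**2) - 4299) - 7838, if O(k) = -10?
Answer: -60738/5 ≈ -12148.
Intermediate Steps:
s(j, f) = -j/10 (s(j, f) = j/(-10) = j*(-1/10) = -j/10)
(s(106, (-12)**2) - 4299) - 7838 = (-1/10*106 - 4299) - 7838 = (-53/5 - 4299) - 7838 = -21548/5 - 7838 = -60738/5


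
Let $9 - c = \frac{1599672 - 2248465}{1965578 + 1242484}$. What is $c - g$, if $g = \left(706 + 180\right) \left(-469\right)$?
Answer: $\frac{1333088356459}{3208062} \approx 4.1554 \cdot 10^{5}$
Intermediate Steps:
$c = \frac{29521351}{3208062}$ ($c = 9 - \frac{1599672 - 2248465}{1965578 + 1242484} = 9 - - \frac{648793}{3208062} = 9 + \frac{648793}{3208062} = \frac{29521351}{3208062} \approx 9.2022$)
$g = -415534$ ($g = 886 \left(-469\right) = -415534$)
$c - g = \frac{29521351}{3208062} - -415534 = \frac{29521351}{3208062} + 415534 = \frac{1333088356459}{3208062}$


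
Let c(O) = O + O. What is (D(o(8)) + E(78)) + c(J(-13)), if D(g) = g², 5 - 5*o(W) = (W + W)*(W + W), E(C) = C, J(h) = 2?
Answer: 65051/25 ≈ 2602.0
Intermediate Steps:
c(O) = 2*O
o(W) = 1 - 4*W²/5 (o(W) = 1 - (W + W)*(W + W)/5 = 1 - 2*W*2*W/5 = 1 - 4*W²/5)
(D(o(8)) + E(78)) + c(J(-13)) = ((1 - ⅘*8²)² + 78) + 2*2 = ((1 - ⅘*64)² + 78) + 4 = ((1 - 256/5)² + 78) + 4 = ((-251/5)² + 78) + 4 = (63001/25 + 78) + 4 = 64951/25 + 4 = 65051/25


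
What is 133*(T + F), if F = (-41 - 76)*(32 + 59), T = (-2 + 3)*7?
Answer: -1415120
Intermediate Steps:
T = 7 (T = 1*7 = 7)
F = -10647 (F = -117*91 = -10647)
133*(T + F) = 133*(7 - 10647) = 133*(-10640) = -1415120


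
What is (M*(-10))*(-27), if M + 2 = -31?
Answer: -8910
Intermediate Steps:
M = -33 (M = -2 - 31 = -33)
(M*(-10))*(-27) = -33*(-10)*(-27) = 330*(-27) = -8910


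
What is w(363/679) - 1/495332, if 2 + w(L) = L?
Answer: -492856019/336330428 ≈ -1.4654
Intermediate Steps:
w(L) = -2 + L
w(363/679) - 1/495332 = (-2 + 363/679) - 1/495332 = -995/679 - 1/495332 = -492856019/336330428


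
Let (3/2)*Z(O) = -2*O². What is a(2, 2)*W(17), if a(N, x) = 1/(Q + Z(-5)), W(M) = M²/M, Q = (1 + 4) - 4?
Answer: -51/97 ≈ -0.52577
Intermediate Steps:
Q = 1 (Q = 5 - 4 = 1)
W(M) = M
Z(O) = -4*O²/3 (Z(O) = 2*(-2*O²)/3 = -4*O²/3)
a(N, x) = -3/97 (a(N, x) = 1/(1 - 4/3*(-5)²) = 1/(1 - 4/3*25) = 1/(1 - 100/3) = 1/(-97/3) = -3/97)
a(2, 2)*W(17) = -3/97*17 = -51/97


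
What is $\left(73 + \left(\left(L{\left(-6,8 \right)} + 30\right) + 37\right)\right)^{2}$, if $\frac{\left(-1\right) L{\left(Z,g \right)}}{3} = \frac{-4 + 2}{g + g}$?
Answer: $\frac{1261129}{64} \approx 19705.0$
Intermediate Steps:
$L{\left(Z,g \right)} = \frac{3}{g}$ ($L{\left(Z,g \right)} = - 3 \frac{-4 + 2}{g + g} = - 3 \left(- \frac{2}{2 g}\right) = - 3 \left(- 2 \frac{1}{2 g}\right) = - 3 \left(- \frac{1}{g}\right) = \frac{3}{g}$)
$\left(73 + \left(\left(L{\left(-6,8 \right)} + 30\right) + 37\right)\right)^{2} = \left(73 + \left(\left(\frac{3}{8} + 30\right) + 37\right)\right)^{2} = \left(73 + \left(\frac{243}{8} + 37\right)\right)^{2} = \left(73 + \frac{539}{8}\right)^{2} = \left(\frac{1123}{8}\right)^{2} = \frac{1261129}{64}$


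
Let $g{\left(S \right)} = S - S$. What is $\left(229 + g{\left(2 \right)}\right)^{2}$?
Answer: $52441$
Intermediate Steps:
$g{\left(S \right)} = 0$
$\left(229 + g{\left(2 \right)}\right)^{2} = \left(229 + 0\right)^{2} = 229^{2} = 52441$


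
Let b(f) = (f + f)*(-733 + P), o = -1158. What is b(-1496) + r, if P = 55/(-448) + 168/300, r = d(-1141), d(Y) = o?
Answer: 1533468861/700 ≈ 2.1907e+6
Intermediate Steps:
d(Y) = -1158
r = -1158
P = 4897/11200 (P = 55*(-1/448) + 168*(1/300) = -55/448 + 14/25 = 4897/11200 ≈ 0.43723)
b(f) = -8204703*f/5600 (b(f) = (f + f)*(-733 + 4897/11200) = (2*f)*(-8204703/11200) = -8204703*f/5600)
b(-1496) + r = -8204703/5600*(-1496) - 1158 = 1534279461/700 - 1158 = 1533468861/700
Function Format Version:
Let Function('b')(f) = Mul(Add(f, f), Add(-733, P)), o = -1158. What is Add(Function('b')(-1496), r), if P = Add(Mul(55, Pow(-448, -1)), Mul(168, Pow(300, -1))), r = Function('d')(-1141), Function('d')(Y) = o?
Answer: Rational(1533468861, 700) ≈ 2.1907e+6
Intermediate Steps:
Function('d')(Y) = -1158
r = -1158
P = Rational(4897, 11200) (P = Add(Mul(55, Rational(-1, 448)), Mul(168, Rational(1, 300))) = Add(Rational(-55, 448), Rational(14, 25)) = Rational(4897, 11200) ≈ 0.43723)
Function('b')(f) = Mul(Rational(-8204703, 5600), f) (Function('b')(f) = Mul(Add(f, f), Add(-733, Rational(4897, 11200))) = Mul(Mul(2, f), Rational(-8204703, 11200)) = Mul(Rational(-8204703, 5600), f))
Add(Function('b')(-1496), r) = Add(Mul(Rational(-8204703, 5600), -1496), -1158) = Add(Rational(1534279461, 700), -1158) = Rational(1533468861, 700)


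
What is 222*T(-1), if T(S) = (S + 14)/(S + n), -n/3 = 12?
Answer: -78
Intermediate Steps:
n = -36 (n = -3*12 = -36)
T(S) = (14 + S)/(-36 + S) (T(S) = (S + 14)/(S - 36) = (14 + S)/(-36 + S))
222*T(-1) = 222*((14 - 1)/(-36 - 1)) = 222*(13/(-37)) = 222*(-1/37*13) = 222*(-13/37) = -78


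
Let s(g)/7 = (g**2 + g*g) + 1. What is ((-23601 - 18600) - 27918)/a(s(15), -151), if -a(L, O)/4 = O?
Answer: -70119/604 ≈ -116.09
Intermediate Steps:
s(g) = 7 + 14*g**2 (s(g) = 7*((g**2 + g*g) + 1) = 7*((g**2 + g**2) + 1) = 7*(2*g**2 + 1) = 7*(1 + 2*g**2) = 7 + 14*g**2)
a(L, O) = -4*O
((-23601 - 18600) - 27918)/a(s(15), -151) = ((-23601 - 18600) - 27918)/((-4*(-151))) = (-42201 - 27918)/604 = -70119*1/604 = -70119/604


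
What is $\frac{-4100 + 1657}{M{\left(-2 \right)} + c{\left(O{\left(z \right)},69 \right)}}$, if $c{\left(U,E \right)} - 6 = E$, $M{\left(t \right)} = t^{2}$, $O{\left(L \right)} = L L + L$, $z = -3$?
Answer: $- \frac{2443}{79} \approx -30.924$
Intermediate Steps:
$O{\left(L \right)} = L + L^{2}$ ($O{\left(L \right)} = L^{2} + L = L + L^{2}$)
$c{\left(U,E \right)} = 6 + E$
$\frac{-4100 + 1657}{M{\left(-2 \right)} + c{\left(O{\left(z \right)},69 \right)}} = \frac{-4100 + 1657}{\left(-2\right)^{2} + \left(6 + 69\right)} = - \frac{2443}{4 + 75} = - \frac{2443}{79}$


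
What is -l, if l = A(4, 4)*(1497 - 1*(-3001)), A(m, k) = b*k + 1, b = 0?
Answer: -4498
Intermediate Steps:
A(m, k) = 1 (A(m, k) = 0*k + 1 = 0 + 1 = 1)
l = 4498 (l = 1*(1497 - 1*(-3001)) = 1*(1497 + 3001) = 1*4498 = 4498)
-l = -1*4498 = -4498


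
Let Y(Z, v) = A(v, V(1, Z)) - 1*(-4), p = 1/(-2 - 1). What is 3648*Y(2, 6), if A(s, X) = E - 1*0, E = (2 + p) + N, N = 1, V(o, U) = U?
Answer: 24320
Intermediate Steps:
p = -⅓ (p = 1/(-3) = -⅓ ≈ -0.33333)
E = 8/3 (E = (2 - ⅓) + 1 = 5/3 + 1 = 8/3 ≈ 2.6667)
A(s, X) = 8/3 (A(s, X) = 8/3 - 1*0 = 8/3 + 0 = 8/3)
Y(Z, v) = 20/3 (Y(Z, v) = 8/3 - 1*(-4) = 8/3 + 4 = 20/3)
3648*Y(2, 6) = 3648*(20/3) = 24320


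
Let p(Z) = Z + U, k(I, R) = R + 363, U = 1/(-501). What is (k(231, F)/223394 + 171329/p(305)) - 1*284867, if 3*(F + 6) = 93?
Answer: -4852450645808607/17067748388 ≈ -2.8431e+5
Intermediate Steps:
F = 25 (F = -6 + (1/3)*93 = -6 + 31 = 25)
U = -1/501 ≈ -0.0019960
k(I, R) = 363 + R
p(Z) = -1/501 + Z (p(Z) = Z - 1/501 = -1/501 + Z)
(k(231, F)/223394 + 171329/p(305)) - 1*284867 = ((363 + 25)/223394 + 171329/(-1/501 + 305)) - 1*284867 = (388*(1/223394) + 171329/(152804/501)) - 284867 = (194/111697 + 171329*(501/152804)) - 284867 = (194/111697 + 85835829/152804) - 284867 = 9587634235789/17067748388 - 284867 = -4852450645808607/17067748388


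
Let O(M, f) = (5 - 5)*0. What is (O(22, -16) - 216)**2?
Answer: 46656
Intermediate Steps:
O(M, f) = 0 (O(M, f) = 0*0 = 0)
(O(22, -16) - 216)**2 = (0 - 216)**2 = (-216)**2 = 46656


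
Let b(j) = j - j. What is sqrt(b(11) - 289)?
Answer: 17*I ≈ 17.0*I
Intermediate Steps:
b(j) = 0
sqrt(b(11) - 289) = sqrt(0 - 289) = sqrt(-289) = 17*I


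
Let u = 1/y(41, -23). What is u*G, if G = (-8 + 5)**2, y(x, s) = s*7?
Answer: -9/161 ≈ -0.055901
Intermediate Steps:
y(x, s) = 7*s
G = 9 (G = (-3)**2 = 9)
u = -1/161 (u = 1/(7*(-23)) = 1/(-161) = -1/161 ≈ -0.0062112)
u*G = -1/161*9 = -9/161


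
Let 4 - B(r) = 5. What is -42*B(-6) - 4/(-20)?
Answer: 211/5 ≈ 42.200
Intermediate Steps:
B(r) = -1 (B(r) = 4 - 1*5 = 4 - 5 = -1)
-42*B(-6) - 4/(-20) = -42*(-1) - 4/(-20) = 42 - 4*(-1/20) = 42 + ⅕ = 211/5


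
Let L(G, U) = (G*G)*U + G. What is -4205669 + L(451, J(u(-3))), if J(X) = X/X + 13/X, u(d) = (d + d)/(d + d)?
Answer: -1357604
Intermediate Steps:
u(d) = 1 (u(d) = (2*d)/((2*d)) = (2*d)*(1/(2*d)) = 1)
J(X) = 1 + 13/X
L(G, U) = G + U*G² (L(G, U) = G²*U + G = U*G² + G = G + U*G²)
-4205669 + L(451, J(u(-3))) = -4205669 + 451*(1 + 451*((13 + 1)/1)) = -4205669 + 451*(1 + 451*(1*14)) = -4205669 + 451*(1 + 451*14) = -4205669 + 451*(1 + 6314) = -4205669 + 451*6315 = -4205669 + 2848065 = -1357604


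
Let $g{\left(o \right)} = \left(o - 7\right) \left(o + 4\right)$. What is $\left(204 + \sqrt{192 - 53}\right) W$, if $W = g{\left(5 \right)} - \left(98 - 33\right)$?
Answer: $-16932 - 83 \sqrt{139} \approx -17911.0$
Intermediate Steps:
$g{\left(o \right)} = \left(-7 + o\right) \left(4 + o\right)$
$W = -83$ ($W = \left(-28 + 5^{2} - 15\right) - \left(98 - 33\right) = \left(-28 + 25 - 15\right) - 65 = -18 - 65 = -83$)
$\left(204 + \sqrt{192 - 53}\right) W = \left(204 + \sqrt{192 - 53}\right) \left(-83\right) = \left(204 + \sqrt{139}\right) \left(-83\right) = -16932 - 83 \sqrt{139}$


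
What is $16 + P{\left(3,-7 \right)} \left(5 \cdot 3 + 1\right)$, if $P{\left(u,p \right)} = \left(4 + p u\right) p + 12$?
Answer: $2112$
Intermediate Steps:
$P{\left(u,p \right)} = 12 + p \left(4 + p u\right)$ ($P{\left(u,p \right)} = p \left(4 + p u\right) + 12 = 12 + p \left(4 + p u\right)$)
$16 + P{\left(3,-7 \right)} \left(5 \cdot 3 + 1\right) = 16 + \left(12 + 4 \left(-7\right) + 3 \left(-7\right)^{2}\right) \left(5 \cdot 3 + 1\right) = 16 + \left(12 - 28 + 3 \cdot 49\right) \left(15 + 1\right) = 16 + \left(12 - 28 + 147\right) 16 = 16 + 131 \cdot 16 = 16 + 2096 = 2112$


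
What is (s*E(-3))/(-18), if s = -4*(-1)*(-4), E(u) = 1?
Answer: 8/9 ≈ 0.88889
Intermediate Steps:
s = -16 (s = -(-4)*(-4) = -1*16 = -16)
(s*E(-3))/(-18) = -16*1/(-18) = -16*(-1/18) = 8/9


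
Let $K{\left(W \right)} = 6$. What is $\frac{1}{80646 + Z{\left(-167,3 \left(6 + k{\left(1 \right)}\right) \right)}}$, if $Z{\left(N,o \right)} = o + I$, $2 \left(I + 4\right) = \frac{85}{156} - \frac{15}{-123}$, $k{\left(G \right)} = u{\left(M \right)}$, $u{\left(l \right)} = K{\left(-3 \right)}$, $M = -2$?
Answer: $\frac{12792}{1032037241} \approx 1.2395 \cdot 10^{-5}$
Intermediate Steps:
$u{\left(l \right)} = 6$
$k{\left(G \right)} = 6$
$I = - \frac{46903}{12792}$ ($I = -4 + \frac{\frac{85}{156} - \frac{15}{-123}}{2} = -4 + \frac{85 \cdot \frac{1}{156} - - \frac{5}{41}}{2} = -4 + \frac{\frac{85}{156} + \frac{5}{41}}{2} = -4 + \frac{1}{2} \cdot \frac{4265}{6396} = -4 + \frac{4265}{12792} = - \frac{46903}{12792} \approx -3.6666$)
$Z{\left(N,o \right)} = - \frac{46903}{12792} + o$ ($Z{\left(N,o \right)} = o - \frac{46903}{12792} = - \frac{46903}{12792} + o$)
$\frac{1}{80646 + Z{\left(-167,3 \left(6 + k{\left(1 \right)}\right) \right)}} = \frac{1}{80646 - \left(\frac{46903}{12792} - 3 \left(6 + 6\right)\right)} = \frac{1}{80646 + \left(- \frac{46903}{12792} + 3 \cdot 12\right)} = \frac{1}{80646 + \left(- \frac{46903}{12792} + 36\right)} = \frac{1}{80646 + \frac{413609}{12792}} = \frac{1}{\frac{1032037241}{12792}} = \frac{12792}{1032037241}$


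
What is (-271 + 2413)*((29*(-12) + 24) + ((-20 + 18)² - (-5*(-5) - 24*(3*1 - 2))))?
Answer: -687582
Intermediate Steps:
(-271 + 2413)*((29*(-12) + 24) + ((-20 + 18)² - (-5*(-5) - 24*(3*1 - 2)))) = 2142*((-348 + 24) + ((-2)² - (25 - 24*(3 - 2)))) = 2142*(-324 + (4 - (25 - 24*1))) = 2142*(-324 + (4 - (25 - 24))) = 2142*(-324 + (4 - 1*1)) = 2142*(-324 + (4 - 1)) = 2142*(-324 + 3) = 2142*(-321) = -687582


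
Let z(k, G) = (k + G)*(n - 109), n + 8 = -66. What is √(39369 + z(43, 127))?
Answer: √8259 ≈ 90.879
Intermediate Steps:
n = -74 (n = -8 - 66 = -74)
z(k, G) = -183*G - 183*k (z(k, G) = (k + G)*(-74 - 109) = (G + k)*(-183) = -183*G - 183*k)
√(39369 + z(43, 127)) = √(39369 + (-183*127 - 183*43)) = √(39369 + (-23241 - 7869)) = √(39369 - 31110) = √8259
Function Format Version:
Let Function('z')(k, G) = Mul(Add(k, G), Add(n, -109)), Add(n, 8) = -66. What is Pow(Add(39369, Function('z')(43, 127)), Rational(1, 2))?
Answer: Pow(8259, Rational(1, 2)) ≈ 90.879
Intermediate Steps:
n = -74 (n = Add(-8, -66) = -74)
Function('z')(k, G) = Add(Mul(-183, G), Mul(-183, k)) (Function('z')(k, G) = Mul(Add(k, G), Add(-74, -109)) = Mul(Add(G, k), -183) = Add(Mul(-183, G), Mul(-183, k)))
Pow(Add(39369, Function('z')(43, 127)), Rational(1, 2)) = Pow(Add(39369, Add(Mul(-183, 127), Mul(-183, 43))), Rational(1, 2)) = Pow(Add(39369, Add(-23241, -7869)), Rational(1, 2)) = Pow(Add(39369, -31110), Rational(1, 2)) = Pow(8259, Rational(1, 2))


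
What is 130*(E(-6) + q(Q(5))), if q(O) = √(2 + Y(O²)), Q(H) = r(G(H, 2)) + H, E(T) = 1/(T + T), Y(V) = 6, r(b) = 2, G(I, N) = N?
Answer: -65/6 + 260*√2 ≈ 356.86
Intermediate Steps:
E(T) = 1/(2*T)
Q(H) = 2 + H
q(O) = 2*√2 (q(O) = √(2 + 6) = √8 = 2*√2)
130*(E(-6) + q(Q(5))) = 130*((½)/(-6) + 2*√2) = 130*((½)*(-⅙) + 2*√2) = 130*(-1/12 + 2*√2) = -65/6 + 260*√2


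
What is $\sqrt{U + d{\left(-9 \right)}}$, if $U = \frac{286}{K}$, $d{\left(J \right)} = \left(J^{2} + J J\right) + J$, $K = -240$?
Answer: $\frac{\sqrt{546510}}{60} \approx 12.321$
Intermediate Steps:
$d{\left(J \right)} = J + 2 J^{2}$ ($d{\left(J \right)} = \left(J^{2} + J^{2}\right) + J = 2 J^{2} + J = J + 2 J^{2}$)
$U = - \frac{143}{120}$ ($U = \frac{286}{-240} = 286 \left(- \frac{1}{240}\right) = - \frac{143}{120} \approx -1.1917$)
$\sqrt{U + d{\left(-9 \right)}} = \sqrt{- \frac{143}{120} - 9 \left(1 + 2 \left(-9\right)\right)} = \sqrt{- \frac{143}{120} - 9 \left(1 - 18\right)} = \sqrt{- \frac{143}{120} - -153} = \sqrt{- \frac{143}{120} + 153} = \sqrt{\frac{18217}{120}} = \frac{\sqrt{546510}}{60}$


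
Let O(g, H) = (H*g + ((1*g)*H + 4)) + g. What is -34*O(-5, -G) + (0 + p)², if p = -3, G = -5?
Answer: 1743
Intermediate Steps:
O(g, H) = 4 + g + 2*H*g (O(g, H) = (H*g + (g*H + 4)) + g = (H*g + (H*g + 4)) + g = (H*g + (4 + H*g)) + g = (4 + 2*H*g) + g = 4 + g + 2*H*g)
-34*O(-5, -G) + (0 + p)² = -34*(4 - 5 + 2*(-1*(-5))*(-5)) + (0 - 3)² = -34*(4 - 5 + 2*5*(-5)) + (-3)² = -34*(4 - 5 - 50) + 9 = -34*(-51) + 9 = 1734 + 9 = 1743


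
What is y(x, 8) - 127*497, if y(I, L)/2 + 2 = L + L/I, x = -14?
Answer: -441757/7 ≈ -63108.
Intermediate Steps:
y(I, L) = -4 + 2*L + 2*L/I (y(I, L) = -4 + 2*(L + L/I) = -4 + (2*L + 2*L/I) = -4 + 2*L + 2*L/I)
y(x, 8) - 127*497 = (-4 + 2*8 + 2*8/(-14)) - 127*497 = (-4 + 16 + 2*8*(-1/14)) - 63119 = (-4 + 16 - 8/7) - 63119 = 76/7 - 63119 = -441757/7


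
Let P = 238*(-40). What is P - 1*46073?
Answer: -55593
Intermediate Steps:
P = -9520
P - 1*46073 = -9520 - 1*46073 = -9520 - 46073 = -55593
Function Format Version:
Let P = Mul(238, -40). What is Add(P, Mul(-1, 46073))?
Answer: -55593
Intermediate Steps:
P = -9520
Add(P, Mul(-1, 46073)) = Add(-9520, Mul(-1, 46073)) = Add(-9520, -46073) = -55593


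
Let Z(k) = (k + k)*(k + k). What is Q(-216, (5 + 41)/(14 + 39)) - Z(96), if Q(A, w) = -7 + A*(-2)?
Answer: -36439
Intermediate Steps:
Q(A, w) = -7 - 2*A
Z(k) = 4*k**2 (Z(k) = (2*k)*(2*k) = 4*k**2)
Q(-216, (5 + 41)/(14 + 39)) - Z(96) = (-7 - 2*(-216)) - 4*96**2 = (-7 + 432) - 4*9216 = 425 - 1*36864 = 425 - 36864 = -36439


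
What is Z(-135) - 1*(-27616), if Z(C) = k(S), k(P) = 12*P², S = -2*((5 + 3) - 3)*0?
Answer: 27616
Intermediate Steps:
S = 0 (S = -2*(8 - 3)*0 = -2*5*0 = -10*0 = 0)
Z(C) = 0 (Z(C) = 12*0² = 12*0 = 0)
Z(-135) - 1*(-27616) = 0 - 1*(-27616) = 0 + 27616 = 27616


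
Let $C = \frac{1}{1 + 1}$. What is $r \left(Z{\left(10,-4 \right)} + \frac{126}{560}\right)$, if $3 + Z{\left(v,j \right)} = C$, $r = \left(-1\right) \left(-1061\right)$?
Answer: $- \frac{96551}{40} \approx -2413.8$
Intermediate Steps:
$r = 1061$
$C = \frac{1}{2} \approx 0.5$
$Z{\left(v,j \right)} = - \frac{5}{2}$ ($Z{\left(v,j \right)} = -3 + \frac{1}{2} = - \frac{5}{2}$)
$r \left(Z{\left(10,-4 \right)} + \frac{126}{560}\right) = 1061 \left(- \frac{5}{2} + \frac{126}{560}\right) = 1061 \left(- \frac{5}{2} + 126 \cdot \frac{1}{560}\right) = 1061 \left(- \frac{5}{2} + \frac{9}{40}\right) = 1061 \left(- \frac{91}{40}\right) = - \frac{96551}{40}$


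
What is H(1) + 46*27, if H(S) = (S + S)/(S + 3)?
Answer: 2485/2 ≈ 1242.5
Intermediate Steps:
H(S) = 2*S/(3 + S) (H(S) = (2*S)/(3 + S) = 2*S/(3 + S))
H(1) + 46*27 = 2*1/(3 + 1) + 46*27 = 2*1/4 + 1242 = 2*1*(1/4) + 1242 = 1/2 + 1242 = 2485/2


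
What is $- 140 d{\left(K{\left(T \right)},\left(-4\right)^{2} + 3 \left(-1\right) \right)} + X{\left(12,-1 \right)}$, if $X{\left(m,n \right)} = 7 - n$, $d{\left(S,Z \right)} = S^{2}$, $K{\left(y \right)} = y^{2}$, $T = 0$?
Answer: $8$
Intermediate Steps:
$- 140 d{\left(K{\left(T \right)},\left(-4\right)^{2} + 3 \left(-1\right) \right)} + X{\left(12,-1 \right)} = - 140 \left(0^{2}\right)^{2} + \left(7 - -1\right) = - 140 \cdot 0^{2} + \left(7 + 1\right) = \left(-140\right) 0 + 8 = 0 + 8 = 8$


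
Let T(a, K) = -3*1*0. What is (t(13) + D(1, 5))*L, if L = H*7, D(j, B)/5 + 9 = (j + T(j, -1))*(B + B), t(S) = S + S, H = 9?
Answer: 1953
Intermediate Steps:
T(a, K) = 0 (T(a, K) = -3*0 = 0)
t(S) = 2*S
D(j, B) = -45 + 10*B*j (D(j, B) = -45 + 5*((j + 0)*(B + B)) = -45 + 5*(j*(2*B)) = -45 + 5*(2*B*j) = -45 + 10*B*j)
L = 63 (L = 9*7 = 63)
(t(13) + D(1, 5))*L = (2*13 + (-45 + 10*5*1))*63 = (26 + (-45 + 50))*63 = (26 + 5)*63 = 31*63 = 1953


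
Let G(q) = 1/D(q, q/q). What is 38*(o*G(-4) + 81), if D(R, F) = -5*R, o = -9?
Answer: 30609/10 ≈ 3060.9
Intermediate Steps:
G(q) = -1/(5*q) (G(q) = 1/(-5*q) = -1/(5*q))
38*(o*G(-4) + 81) = 38*(-(-9)/(5*(-4)) + 81) = 38*(-(-9)*(-1)/(5*4) + 81) = 38*(-9*1/20 + 81) = 38*(-9/20 + 81) = 38*(1611/20) = 30609/10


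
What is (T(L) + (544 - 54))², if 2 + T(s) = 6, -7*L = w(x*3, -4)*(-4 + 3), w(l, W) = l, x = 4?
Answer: 244036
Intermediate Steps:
L = 12/7 (L = -4*3*(-4 + 3)/7 = -12*(-1)/7 = -⅐*(-12) = 12/7 ≈ 1.7143)
T(s) = 4 (T(s) = -2 + 6 = 4)
(T(L) + (544 - 54))² = (4 + (544 - 54))² = (4 + 490)² = 494² = 244036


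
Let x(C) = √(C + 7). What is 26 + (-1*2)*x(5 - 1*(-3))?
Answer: 26 - 2*√15 ≈ 18.254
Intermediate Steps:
x(C) = √(7 + C)
26 + (-1*2)*x(5 - 1*(-3)) = 26 + (-1*2)*√(7 + (5 - 1*(-3))) = 26 - 2*√(7 + (5 + 3)) = 26 - 2*√(7 + 8) = 26 - 2*√15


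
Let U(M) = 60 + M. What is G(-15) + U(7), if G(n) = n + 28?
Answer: 80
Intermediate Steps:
G(n) = 28 + n
G(-15) + U(7) = (28 - 15) + (60 + 7) = 13 + 67 = 80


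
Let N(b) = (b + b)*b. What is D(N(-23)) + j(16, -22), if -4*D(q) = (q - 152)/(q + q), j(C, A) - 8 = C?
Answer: 101115/4232 ≈ 23.893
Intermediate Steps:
j(C, A) = 8 + C
N(b) = 2*b² (N(b) = (2*b)*b = 2*b²)
D(q) = -(-152 + q)/(8*q) (D(q) = -(q - 152)/(4*(q + q)) = -(-152 + q)/(4*(2*q)) = -(-152 + q)*1/(2*q)/4 = -(-152 + q)/(8*q))
D(N(-23)) + j(16, -22) = (152 - 2*(-23)²)/(8*((2*(-23)²))) + (8 + 16) = (152 - 2*529)/(8*((2*529))) + 24 = (⅛)*(152 - 1*1058)/1058 + 24 = (⅛)*(1/1058)*(152 - 1058) + 24 = (⅛)*(1/1058)*(-906) + 24 = -453/4232 + 24 = 101115/4232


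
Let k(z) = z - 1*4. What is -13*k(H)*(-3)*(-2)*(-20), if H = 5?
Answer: 1560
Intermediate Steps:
k(z) = -4 + z (k(z) = z - 4 = -4 + z)
-13*k(H)*(-3)*(-2)*(-20) = -13*(-4 + 5)*(-3)*(-2)*(-20) = -13*1*(-3)*(-2)*(-20) = -(-39)*(-2)*(-20) = -13*6*(-20) = -78*(-20) = 1560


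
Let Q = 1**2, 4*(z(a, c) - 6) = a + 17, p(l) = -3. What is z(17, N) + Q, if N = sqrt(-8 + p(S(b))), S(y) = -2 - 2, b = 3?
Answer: 31/2 ≈ 15.500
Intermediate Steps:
S(y) = -4
N = I*sqrt(11) (N = sqrt(-8 - 3) = sqrt(-11) = I*sqrt(11) ≈ 3.3166*I)
z(a, c) = 41/4 + a/4 (z(a, c) = 6 + (a + 17)/4 = 6 + (17 + a)/4 = 6 + (17/4 + a/4) = 41/4 + a/4)
Q = 1
z(17, N) + Q = (41/4 + (1/4)*17) + 1 = (41/4 + 17/4) + 1 = 29/2 + 1 = 31/2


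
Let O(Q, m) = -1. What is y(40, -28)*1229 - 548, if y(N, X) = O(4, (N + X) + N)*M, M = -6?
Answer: 6826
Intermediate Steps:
y(N, X) = 6 (y(N, X) = -1*(-6) = 6)
y(40, -28)*1229 - 548 = 6*1229 - 548 = 7374 - 548 = 6826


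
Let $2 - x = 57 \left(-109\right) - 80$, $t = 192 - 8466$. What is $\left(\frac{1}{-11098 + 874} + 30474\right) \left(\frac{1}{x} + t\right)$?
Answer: $- \frac{3245574189411815}{12872016} \approx -2.5214 \cdot 10^{8}$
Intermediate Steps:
$t = -8274$
$x = 6295$ ($x = 2 - \left(57 \left(-109\right) - 80\right) = 2 - \left(-6213 - 80\right) = 2 - -6293 = 2 + 6293 = 6295$)
$\left(\frac{1}{-11098 + 874} + 30474\right) \left(\frac{1}{x} + t\right) = \left(\frac{1}{-11098 + 874} + 30474\right) \left(\frac{1}{6295} - 8274\right) = \left(\frac{1}{-10224} + 30474\right) \left(\frac{1}{6295} - 8274\right) = \left(- \frac{1}{10224} + 30474\right) \left(- \frac{52084829}{6295}\right) = \frac{311566175}{10224} \left(- \frac{52084829}{6295}\right) = - \frac{3245574189411815}{12872016}$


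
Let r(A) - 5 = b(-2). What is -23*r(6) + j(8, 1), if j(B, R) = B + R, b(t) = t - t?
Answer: -106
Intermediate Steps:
b(t) = 0
r(A) = 5 (r(A) = 5 + 0 = 5)
-23*r(6) + j(8, 1) = -23*5 + (8 + 1) = -115 + 9 = -106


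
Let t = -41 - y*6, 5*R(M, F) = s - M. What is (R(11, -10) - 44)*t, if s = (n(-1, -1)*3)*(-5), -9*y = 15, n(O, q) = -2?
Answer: 6231/5 ≈ 1246.2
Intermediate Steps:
y = -5/3 (y = -⅑*15 = -5/3 ≈ -1.6667)
s = 30 (s = -2*3*(-5) = -6*(-5) = 30)
R(M, F) = 6 - M/5 (R(M, F) = (30 - M)/5 = 6 - M/5)
t = -31 (t = -41 - (-5)*6/3 = -41 - 1*(-10) = -41 + 10 = -31)
(R(11, -10) - 44)*t = ((6 - ⅕*11) - 44)*(-31) = ((6 - 11/5) - 44)*(-31) = (19/5 - 44)*(-31) = -201/5*(-31) = 6231/5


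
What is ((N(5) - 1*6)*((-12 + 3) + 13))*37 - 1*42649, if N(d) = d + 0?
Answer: -42797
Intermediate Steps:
N(d) = d
((N(5) - 1*6)*((-12 + 3) + 13))*37 - 1*42649 = ((5 - 1*6)*((-12 + 3) + 13))*37 - 1*42649 = ((5 - 6)*(-9 + 13))*37 - 42649 = -1*4*37 - 42649 = -4*37 - 42649 = -148 - 42649 = -42797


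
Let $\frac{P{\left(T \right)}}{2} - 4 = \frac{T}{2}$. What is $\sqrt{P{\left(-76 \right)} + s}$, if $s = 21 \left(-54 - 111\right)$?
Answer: $i \sqrt{3533} \approx 59.439 i$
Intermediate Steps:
$P{\left(T \right)} = 8 + T$ ($P{\left(T \right)} = 8 + 2 \frac{T}{2} = 8 + T$)
$s = -3465$ ($s = 21 \left(-165\right) = -3465$)
$\sqrt{P{\left(-76 \right)} + s} = \sqrt{\left(8 - 76\right) - 3465} = \sqrt{-68 - 3465} = \sqrt{-3533} = i \sqrt{3533}$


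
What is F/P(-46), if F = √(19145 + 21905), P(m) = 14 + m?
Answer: -5*√1642/32 ≈ -6.3315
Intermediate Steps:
F = 5*√1642 (F = √41050 = 5*√1642 ≈ 202.61)
F/P(-46) = (5*√1642)/(14 - 46) = (5*√1642)/(-32) = (5*√1642)*(-1/32) = -5*√1642/32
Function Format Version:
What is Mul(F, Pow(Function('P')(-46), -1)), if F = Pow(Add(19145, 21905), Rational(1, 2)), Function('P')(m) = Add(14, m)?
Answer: Mul(Rational(-5, 32), Pow(1642, Rational(1, 2))) ≈ -6.3315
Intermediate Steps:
F = Mul(5, Pow(1642, Rational(1, 2))) (F = Pow(41050, Rational(1, 2)) = Mul(5, Pow(1642, Rational(1, 2))) ≈ 202.61)
Mul(F, Pow(Function('P')(-46), -1)) = Mul(Mul(5, Pow(1642, Rational(1, 2))), Pow(Add(14, -46), -1)) = Mul(Mul(5, Pow(1642, Rational(1, 2))), Pow(-32, -1)) = Mul(Mul(5, Pow(1642, Rational(1, 2))), Rational(-1, 32)) = Mul(Rational(-5, 32), Pow(1642, Rational(1, 2)))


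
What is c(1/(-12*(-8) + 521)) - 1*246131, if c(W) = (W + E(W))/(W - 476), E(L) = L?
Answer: -72286459523/293691 ≈ -2.4613e+5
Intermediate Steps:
c(W) = 2*W/(-476 + W) (c(W) = (W + W)/(W - 476) = (2*W)/(-476 + W) = 2*W/(-476 + W))
c(1/(-12*(-8) + 521)) - 1*246131 = 2/((-12*(-8) + 521)*(-476 + 1/(-12*(-8) + 521))) - 1*246131 = 2/((96 + 521)*(-476 + 1/(96 + 521))) - 246131 = 2/(617*(-476 + 1/617)) - 246131 = 2*(1/617)/(-476 + 1/617) - 246131 = 2*(1/617)/(-293691/617) - 246131 = 2*(1/617)*(-617/293691) - 246131 = -2/293691 - 246131 = -72286459523/293691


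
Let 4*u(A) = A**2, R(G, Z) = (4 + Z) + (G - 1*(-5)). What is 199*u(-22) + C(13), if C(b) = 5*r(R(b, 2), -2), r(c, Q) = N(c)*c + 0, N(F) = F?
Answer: 26959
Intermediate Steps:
R(G, Z) = 9 + G + Z (R(G, Z) = (4 + Z) + (G + 5) = (4 + Z) + (5 + G) = 9 + G + Z)
r(c, Q) = c**2 (r(c, Q) = c*c + 0 = c**2 + 0 = c**2)
C(b) = 5*(11 + b)**2 (C(b) = 5*(9 + b + 2)**2 = 5*(11 + b)**2)
u(A) = A**2/4
199*u(-22) + C(13) = 199*((1/4)*(-22)**2) + 5*(11 + 13)**2 = 199*((1/4)*484) + 5*24**2 = 199*121 + 5*576 = 24079 + 2880 = 26959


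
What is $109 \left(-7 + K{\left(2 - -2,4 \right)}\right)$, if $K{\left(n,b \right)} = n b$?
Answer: $981$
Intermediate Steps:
$K{\left(n,b \right)} = b n$
$109 \left(-7 + K{\left(2 - -2,4 \right)}\right) = 109 \left(-7 + 4 \left(2 - -2\right)\right) = 109 \left(-7 + 4 \left(2 + 2\right)\right) = 109 \left(-7 + 4 \cdot 4\right) = 109 \left(-7 + 16\right) = 109 \cdot 9 = 981$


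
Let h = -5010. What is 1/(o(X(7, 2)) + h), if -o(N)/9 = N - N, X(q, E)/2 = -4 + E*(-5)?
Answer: -1/5010 ≈ -0.00019960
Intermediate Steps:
X(q, E) = -8 - 10*E (X(q, E) = 2*(-4 + E*(-5)) = 2*(-4 - 5*E) = -8 - 10*E)
o(N) = 0 (o(N) = -9*(N - N) = -9*0 = 0)
1/(o(X(7, 2)) + h) = 1/(0 - 5010) = 1/(-5010) = -1/5010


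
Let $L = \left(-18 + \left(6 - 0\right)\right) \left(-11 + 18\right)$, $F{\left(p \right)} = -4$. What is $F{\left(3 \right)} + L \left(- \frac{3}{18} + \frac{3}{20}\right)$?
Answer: $- \frac{13}{5} \approx -2.6$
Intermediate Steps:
$L = -84$ ($L = \left(-18 + \left(6 + 0\right)\right) 7 = \left(-18 + 6\right) 7 = \left(-12\right) 7 = -84$)
$F{\left(3 \right)} + L \left(- \frac{3}{18} + \frac{3}{20}\right) = -4 - 84 \left(- \frac{3}{18} + \frac{3}{20}\right) = -4 - 84 \left(\left(-3\right) \frac{1}{18} + 3 \cdot \frac{1}{20}\right) = -4 - 84 \left(- \frac{1}{6} + \frac{3}{20}\right) = -4 - - \frac{7}{5} = -4 + \frac{7}{5} = - \frac{13}{5}$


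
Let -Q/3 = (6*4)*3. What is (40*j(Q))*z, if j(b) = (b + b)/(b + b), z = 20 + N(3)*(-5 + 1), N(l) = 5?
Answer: 0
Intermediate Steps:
z = 0 (z = 20 + 5*(-5 + 1) = 20 + 5*(-4) = 20 - 20 = 0)
Q = -216 (Q = -3*6*4*3 = -72*3 = -3*72 = -216)
j(b) = 1 (j(b) = (2*b)/((2*b)) = (2*b)*(1/(2*b)) = 1)
(40*j(Q))*z = (40*1)*0 = 40*0 = 0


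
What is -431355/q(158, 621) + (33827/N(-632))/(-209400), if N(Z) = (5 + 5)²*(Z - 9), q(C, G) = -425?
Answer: 231595190243059/228183180000 ≈ 1015.0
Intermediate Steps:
N(Z) = -900 + 100*Z (N(Z) = 10²*(-9 + Z) = 100*(-9 + Z) = -900 + 100*Z)
-431355/q(158, 621) + (33827/N(-632))/(-209400) = -431355/(-425) + (33827/(-900 + 100*(-632)))/(-209400) = -431355*(-1/425) + (33827/(-900 - 63200))*(-1/209400) = 86271/85 + (33827/(-64100))*(-1/209400) = 86271/85 + (33827*(-1/64100))*(-1/209400) = 86271/85 - 33827/64100*(-1/209400) = 86271/85 + 33827/13422540000 = 231595190243059/228183180000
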